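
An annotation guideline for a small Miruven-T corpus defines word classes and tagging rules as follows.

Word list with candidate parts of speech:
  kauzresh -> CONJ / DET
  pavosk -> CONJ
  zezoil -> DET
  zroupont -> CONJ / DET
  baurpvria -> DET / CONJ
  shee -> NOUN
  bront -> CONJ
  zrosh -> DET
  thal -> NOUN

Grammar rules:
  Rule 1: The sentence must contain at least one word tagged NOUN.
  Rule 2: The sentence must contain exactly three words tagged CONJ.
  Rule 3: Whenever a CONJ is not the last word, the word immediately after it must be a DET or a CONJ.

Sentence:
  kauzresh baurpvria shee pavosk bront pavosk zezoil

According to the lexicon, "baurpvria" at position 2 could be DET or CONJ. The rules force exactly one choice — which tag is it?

DET

Candidates per position — 1:kauzresh {CONJ,DET}; 2:baurpvria {DET,CONJ}; 3:shee {NOUN}; 4:pavosk {CONJ}; 5:bront {CONJ}; 6:pavosk {CONJ}; 7:zezoil {DET}.
Word 1 cannot be CONJ — rule 2 would then fail for every completion. It is DET.
Word 2 cannot be CONJ — rule 2 would then fail for every completion. It is DET.
So the tagging must be: DET DET NOUN CONJ CONJ CONJ DET.
Checking: rule 1 ok; rule 2 ok; rule 3 ok.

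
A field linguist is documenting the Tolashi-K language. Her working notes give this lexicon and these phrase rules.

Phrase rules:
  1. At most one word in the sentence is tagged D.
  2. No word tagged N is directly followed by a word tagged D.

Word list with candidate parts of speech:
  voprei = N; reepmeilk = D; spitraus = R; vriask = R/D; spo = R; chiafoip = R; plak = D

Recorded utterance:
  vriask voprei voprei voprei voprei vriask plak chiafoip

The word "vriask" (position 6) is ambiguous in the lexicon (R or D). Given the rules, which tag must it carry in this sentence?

R

Candidates per position — 1:vriask {R,D}; 2:voprei {N}; 3:voprei {N}; 4:voprei {N}; 5:voprei {N}; 6:vriask {R,D}; 7:plak {D}; 8:chiafoip {R}.
At position 1, choosing D makes rule 1 impossible to satisfy; hence R.
At position 6, choosing D makes rule 1 impossible to satisfy; hence R.
The unique satisfying tagging is: R N N N N R D R.
Check: rule 1 ok; rule 2 ok.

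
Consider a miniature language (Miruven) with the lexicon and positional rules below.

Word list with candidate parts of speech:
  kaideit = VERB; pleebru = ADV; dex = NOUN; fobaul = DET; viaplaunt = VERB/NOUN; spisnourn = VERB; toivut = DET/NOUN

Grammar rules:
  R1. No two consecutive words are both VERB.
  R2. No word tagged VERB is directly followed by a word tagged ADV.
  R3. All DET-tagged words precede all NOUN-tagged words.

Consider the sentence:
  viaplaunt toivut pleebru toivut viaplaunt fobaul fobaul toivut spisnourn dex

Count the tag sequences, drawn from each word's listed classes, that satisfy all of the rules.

Candidates per position — 1:viaplaunt {VERB,NOUN}; 2:toivut {DET,NOUN}; 3:pleebru {ADV}; 4:toivut {DET,NOUN}; 5:viaplaunt {VERB,NOUN}; 6:fobaul {DET}; 7:fobaul {DET}; 8:toivut {DET,NOUN}; 9:spisnourn {VERB}; 10:dex {NOUN}.
There are 32 candidate sequences in total.
The sequences that satisfy every rule: VERB DET ADV DET VERB DET DET DET VERB NOUN; VERB DET ADV DET VERB DET DET NOUN VERB NOUN.
Count = 2.

2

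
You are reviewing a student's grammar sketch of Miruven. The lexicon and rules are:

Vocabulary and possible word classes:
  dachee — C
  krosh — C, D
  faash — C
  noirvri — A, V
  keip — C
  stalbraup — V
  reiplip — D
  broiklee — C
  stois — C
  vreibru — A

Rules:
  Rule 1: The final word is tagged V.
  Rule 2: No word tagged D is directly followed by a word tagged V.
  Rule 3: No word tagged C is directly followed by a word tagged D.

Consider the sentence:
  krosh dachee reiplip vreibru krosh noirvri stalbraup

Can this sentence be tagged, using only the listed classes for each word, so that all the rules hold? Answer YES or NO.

NO

Candidates per position — 1:krosh {C,D}; 2:dachee {C}; 3:reiplip {D}; 4:vreibru {A}; 5:krosh {C,D}; 6:noirvri {A,V}; 7:stalbraup {V}.
Rule 3 cannot be satisfied by any choice of tags from the lexicon.
So there is no consistent tagging.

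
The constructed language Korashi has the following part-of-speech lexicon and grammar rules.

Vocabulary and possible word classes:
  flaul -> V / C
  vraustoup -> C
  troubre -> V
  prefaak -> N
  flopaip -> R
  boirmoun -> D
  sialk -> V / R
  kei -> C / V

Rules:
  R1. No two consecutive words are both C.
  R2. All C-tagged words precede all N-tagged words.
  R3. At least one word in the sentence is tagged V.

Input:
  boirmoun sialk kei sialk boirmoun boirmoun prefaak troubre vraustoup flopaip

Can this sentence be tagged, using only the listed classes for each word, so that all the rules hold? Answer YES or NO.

NO

Candidates per position — 1:boirmoun {D}; 2:sialk {V,R}; 3:kei {C,V}; 4:sialk {V,R}; 5:boirmoun {D}; 6:boirmoun {D}; 7:prefaak {N}; 8:troubre {V}; 9:vraustoup {C}; 10:flopaip {R}.
Rule 2 cannot be satisfied by any choice of tags from the lexicon.
So there is no consistent tagging.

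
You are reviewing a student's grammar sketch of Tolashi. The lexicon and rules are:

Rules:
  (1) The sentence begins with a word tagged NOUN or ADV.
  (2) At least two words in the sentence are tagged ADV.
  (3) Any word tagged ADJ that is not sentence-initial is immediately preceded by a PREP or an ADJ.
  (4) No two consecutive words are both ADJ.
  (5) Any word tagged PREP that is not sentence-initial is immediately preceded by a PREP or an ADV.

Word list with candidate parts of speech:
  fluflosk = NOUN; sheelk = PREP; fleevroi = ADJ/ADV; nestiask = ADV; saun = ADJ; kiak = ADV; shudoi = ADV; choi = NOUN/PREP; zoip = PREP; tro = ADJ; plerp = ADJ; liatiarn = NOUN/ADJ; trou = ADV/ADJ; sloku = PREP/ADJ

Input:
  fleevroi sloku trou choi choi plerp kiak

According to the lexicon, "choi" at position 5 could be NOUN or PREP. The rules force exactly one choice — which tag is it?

PREP

Candidates per position — 1:fleevroi {ADJ,ADV}; 2:sloku {PREP,ADJ}; 3:trou {ADV,ADJ}; 4:choi {NOUN,PREP}; 5:choi {NOUN,PREP}; 6:plerp {ADJ}; 7:kiak {ADV}.
Position 1: ADJ is ruled out by rule 1; that leaves ADV.
Position 2: ADJ is ruled out by rule 3; that leaves PREP.
Position 5: NOUN is ruled out by rule 3; that leaves PREP.
Position 3: ADJ is ruled out by rule 5; that leaves ADV.
Position 4: NOUN is ruled out by rule 5; that leaves PREP.
The only consistent sequence is: ADV PREP ADV PREP PREP ADJ ADV.
Rule-by-rule: rule 1 ✓; rule 2 ✓; rule 3 ✓; rule 4 ✓; rule 5 ✓.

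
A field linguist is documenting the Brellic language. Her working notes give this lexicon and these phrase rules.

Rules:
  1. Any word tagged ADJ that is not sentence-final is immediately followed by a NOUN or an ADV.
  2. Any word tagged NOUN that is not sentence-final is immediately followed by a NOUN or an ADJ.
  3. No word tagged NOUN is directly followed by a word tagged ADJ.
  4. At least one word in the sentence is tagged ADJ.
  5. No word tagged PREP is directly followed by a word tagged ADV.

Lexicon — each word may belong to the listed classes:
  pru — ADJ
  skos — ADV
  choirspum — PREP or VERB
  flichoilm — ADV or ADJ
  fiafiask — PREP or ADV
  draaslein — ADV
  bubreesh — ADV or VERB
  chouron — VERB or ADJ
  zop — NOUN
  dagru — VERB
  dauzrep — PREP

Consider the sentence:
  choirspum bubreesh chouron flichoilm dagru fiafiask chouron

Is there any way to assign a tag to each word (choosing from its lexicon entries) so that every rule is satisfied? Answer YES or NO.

Candidates per position — 1:choirspum {PREP,VERB}; 2:bubreesh {ADV,VERB}; 3:chouron {VERB,ADJ}; 4:flichoilm {ADV,ADJ}; 5:dagru {VERB}; 6:fiafiask {PREP,ADV}; 7:chouron {VERB,ADJ}.
One satisfying assignment: PREP VERB ADJ ADV VERB PREP VERB.
Verifying each rule — rule 1 satisfied; rule 2 satisfied; rule 3 satisfied; rule 4 satisfied; rule 5 satisfied.

YES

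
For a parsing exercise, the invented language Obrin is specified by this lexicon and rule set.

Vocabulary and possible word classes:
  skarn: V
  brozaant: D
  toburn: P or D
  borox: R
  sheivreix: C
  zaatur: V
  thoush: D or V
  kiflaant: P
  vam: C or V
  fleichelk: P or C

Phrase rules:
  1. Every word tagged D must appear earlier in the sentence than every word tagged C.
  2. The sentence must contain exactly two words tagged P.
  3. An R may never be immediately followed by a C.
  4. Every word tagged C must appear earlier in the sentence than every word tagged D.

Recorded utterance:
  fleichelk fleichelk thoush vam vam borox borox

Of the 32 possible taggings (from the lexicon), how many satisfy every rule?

Candidates per position — 1:fleichelk {P,C}; 2:fleichelk {P,C}; 3:thoush {D,V}; 4:vam {C,V}; 5:vam {C,V}; 6:borox {R}; 7:borox {R}.
There are 32 candidate sequences in total.
The sequences that satisfy every rule: P P D V V R R; P P V C C R R; P P V C V R R; P P V V C R R; P P V V V R R.
Count = 5.

5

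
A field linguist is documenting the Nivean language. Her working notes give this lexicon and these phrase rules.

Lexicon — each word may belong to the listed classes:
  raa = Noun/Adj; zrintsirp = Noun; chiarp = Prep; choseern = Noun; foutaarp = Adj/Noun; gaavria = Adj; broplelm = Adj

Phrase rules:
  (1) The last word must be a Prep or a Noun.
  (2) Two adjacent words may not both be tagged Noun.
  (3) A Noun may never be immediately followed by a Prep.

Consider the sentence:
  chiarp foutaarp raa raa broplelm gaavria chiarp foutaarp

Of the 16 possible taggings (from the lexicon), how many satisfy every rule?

Candidates per position — 1:chiarp {Prep}; 2:foutaarp {Adj,Noun}; 3:raa {Noun,Adj}; 4:raa {Noun,Adj}; 5:broplelm {Adj}; 6:gaavria {Adj}; 7:chiarp {Prep}; 8:foutaarp {Adj,Noun}.
There are 16 candidate sequences in total.
The sequences that satisfy every rule: Prep Adj Noun Adj Adj Adj Prep Noun; Prep Adj Adj Noun Adj Adj Prep Noun; Prep Adj Adj Adj Adj Adj Prep Noun; Prep Noun Adj Noun Adj Adj Prep Noun; Prep Noun Adj Adj Adj Adj Prep Noun.
Count = 5.

5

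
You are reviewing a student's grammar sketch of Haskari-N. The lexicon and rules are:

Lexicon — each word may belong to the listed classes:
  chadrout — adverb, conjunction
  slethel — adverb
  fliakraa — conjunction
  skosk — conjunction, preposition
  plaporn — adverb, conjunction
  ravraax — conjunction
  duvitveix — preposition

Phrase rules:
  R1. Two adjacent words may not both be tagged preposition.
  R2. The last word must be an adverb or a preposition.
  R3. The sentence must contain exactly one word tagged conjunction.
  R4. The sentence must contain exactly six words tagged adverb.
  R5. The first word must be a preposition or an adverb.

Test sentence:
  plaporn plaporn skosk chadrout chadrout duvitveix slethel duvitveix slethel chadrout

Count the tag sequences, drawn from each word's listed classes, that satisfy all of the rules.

3

Candidates per position — 1:plaporn {adverb,conjunction}; 2:plaporn {adverb,conjunction}; 3:skosk {conjunction,preposition}; 4:chadrout {adverb,conjunction}; 5:chadrout {adverb,conjunction}; 6:duvitveix {preposition}; 7:slethel {adverb}; 8:duvitveix {preposition}; 9:slethel {adverb}; 10:chadrout {adverb,conjunction}.
There are 64 candidate sequences in total.
The sequences that satisfy every rule: adverb adverb preposition adverb conjunction preposition adverb preposition adverb adverb; adverb adverb preposition conjunction adverb preposition adverb preposition adverb adverb; adverb conjunction preposition adverb adverb preposition adverb preposition adverb adverb.
Count = 3.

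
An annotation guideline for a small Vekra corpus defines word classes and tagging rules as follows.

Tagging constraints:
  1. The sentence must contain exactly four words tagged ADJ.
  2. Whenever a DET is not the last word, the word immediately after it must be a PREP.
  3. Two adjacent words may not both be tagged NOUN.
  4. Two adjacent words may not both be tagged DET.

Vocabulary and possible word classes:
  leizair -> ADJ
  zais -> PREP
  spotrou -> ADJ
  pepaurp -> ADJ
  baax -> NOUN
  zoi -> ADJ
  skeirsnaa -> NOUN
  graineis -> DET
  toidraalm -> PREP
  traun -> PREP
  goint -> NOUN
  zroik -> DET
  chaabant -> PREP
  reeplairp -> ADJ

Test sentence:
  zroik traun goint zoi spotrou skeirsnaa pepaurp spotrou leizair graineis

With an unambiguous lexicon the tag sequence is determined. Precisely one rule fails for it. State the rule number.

Fixed tagging: DET PREP NOUN ADJ ADJ NOUN ADJ ADJ ADJ DET.
Applying the rules: R1 violated, R2 holds, R3 holds, R4 holds.
Only rule 1 fails.

1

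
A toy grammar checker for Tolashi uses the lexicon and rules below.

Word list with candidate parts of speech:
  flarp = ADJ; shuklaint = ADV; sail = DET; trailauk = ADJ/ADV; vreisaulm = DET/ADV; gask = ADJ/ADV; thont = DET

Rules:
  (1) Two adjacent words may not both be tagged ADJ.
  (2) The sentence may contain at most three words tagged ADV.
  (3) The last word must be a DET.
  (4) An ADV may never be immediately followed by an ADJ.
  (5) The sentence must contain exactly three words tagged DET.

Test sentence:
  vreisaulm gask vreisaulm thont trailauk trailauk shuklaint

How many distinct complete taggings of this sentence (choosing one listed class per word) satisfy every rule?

Candidates per position — 1:vreisaulm {DET,ADV}; 2:gask {ADJ,ADV}; 3:vreisaulm {DET,ADV}; 4:thont {DET}; 5:trailauk {ADJ,ADV}; 6:trailauk {ADJ,ADV}; 7:shuklaint {ADV}.
There are 32 candidate sequences in total.
Rule 3 cannot be satisfied by any choice of tags from the lexicon.
So there is no consistent tagging.
Count = 0.

0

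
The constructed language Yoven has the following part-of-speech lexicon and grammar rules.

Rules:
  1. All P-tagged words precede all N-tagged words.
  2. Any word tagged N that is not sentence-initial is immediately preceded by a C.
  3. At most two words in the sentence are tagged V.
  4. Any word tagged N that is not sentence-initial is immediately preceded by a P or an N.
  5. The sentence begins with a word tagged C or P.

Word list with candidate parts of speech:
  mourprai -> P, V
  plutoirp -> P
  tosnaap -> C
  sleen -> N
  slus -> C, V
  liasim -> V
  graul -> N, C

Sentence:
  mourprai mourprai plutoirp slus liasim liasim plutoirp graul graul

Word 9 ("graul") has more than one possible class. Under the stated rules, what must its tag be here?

C

Candidates per position — 1:mourprai {P,V}; 2:mourprai {P,V}; 3:plutoirp {P}; 4:slus {C,V}; 5:liasim {V}; 6:liasim {V}; 7:plutoirp {P}; 8:graul {N,C}; 9:graul {N,C}.
Position 1: V is ruled out by rule 3; that leaves P.
Position 2: V is ruled out by rule 3; that leaves P.
Position 4: V is ruled out by rule 3; that leaves C.
Position 8: N is ruled out by rule 2; that leaves C.
Position 9: N is ruled out by rule 4; that leaves C.
The unique satisfying tagging is: P P P C V V P C C.
Rule-by-rule: rule 1 satisfied; rule 2 satisfied; rule 3 satisfied; rule 4 satisfied; rule 5 satisfied.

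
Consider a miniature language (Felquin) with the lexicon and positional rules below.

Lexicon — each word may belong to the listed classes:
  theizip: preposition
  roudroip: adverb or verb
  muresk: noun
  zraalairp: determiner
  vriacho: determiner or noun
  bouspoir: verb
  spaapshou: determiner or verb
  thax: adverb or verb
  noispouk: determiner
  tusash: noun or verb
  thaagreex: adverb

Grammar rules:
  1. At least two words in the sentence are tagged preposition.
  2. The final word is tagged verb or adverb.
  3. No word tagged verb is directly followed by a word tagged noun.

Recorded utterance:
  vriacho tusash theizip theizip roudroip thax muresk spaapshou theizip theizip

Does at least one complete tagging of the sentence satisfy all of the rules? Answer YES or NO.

Candidates per position — 1:vriacho {determiner,noun}; 2:tusash {noun,verb}; 3:theizip {preposition}; 4:theizip {preposition}; 5:roudroip {adverb,verb}; 6:thax {adverb,verb}; 7:muresk {noun}; 8:spaapshou {determiner,verb}; 9:theizip {preposition}; 10:theizip {preposition}.
Rule 2 cannot be satisfied by any choice of tags from the lexicon.
So there is no consistent tagging.

NO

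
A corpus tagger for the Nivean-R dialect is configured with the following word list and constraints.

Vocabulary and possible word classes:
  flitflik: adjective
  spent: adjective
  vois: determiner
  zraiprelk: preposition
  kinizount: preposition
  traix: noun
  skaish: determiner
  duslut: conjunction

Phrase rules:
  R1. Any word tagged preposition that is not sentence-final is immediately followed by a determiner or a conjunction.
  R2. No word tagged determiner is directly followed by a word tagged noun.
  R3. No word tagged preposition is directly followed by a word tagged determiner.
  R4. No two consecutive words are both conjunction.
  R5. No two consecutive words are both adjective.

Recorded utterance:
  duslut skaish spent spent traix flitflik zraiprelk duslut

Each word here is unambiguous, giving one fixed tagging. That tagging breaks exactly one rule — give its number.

5

Fixed tagging: conjunction determiner adjective adjective noun adjective preposition conjunction.
Applying the rules: R1 ok, R2 ok, R3 ok, R4 ok, R5 fails.
Only rule 5 fails.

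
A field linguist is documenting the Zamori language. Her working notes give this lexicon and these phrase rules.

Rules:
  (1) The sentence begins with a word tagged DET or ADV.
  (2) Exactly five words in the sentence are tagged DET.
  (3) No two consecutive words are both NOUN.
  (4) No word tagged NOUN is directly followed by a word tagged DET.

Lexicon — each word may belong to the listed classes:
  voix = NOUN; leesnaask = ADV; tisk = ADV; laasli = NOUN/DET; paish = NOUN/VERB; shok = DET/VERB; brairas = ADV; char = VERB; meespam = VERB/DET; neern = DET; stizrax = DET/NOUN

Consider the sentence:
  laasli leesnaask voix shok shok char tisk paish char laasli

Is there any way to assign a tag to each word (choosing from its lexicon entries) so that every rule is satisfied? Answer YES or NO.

Candidates per position — 1:laasli {NOUN,DET}; 2:leesnaask {ADV}; 3:voix {NOUN}; 4:shok {DET,VERB}; 5:shok {DET,VERB}; 6:char {VERB}; 7:tisk {ADV}; 8:paish {NOUN,VERB}; 9:char {VERB}; 10:laasli {NOUN,DET}.
Rule 2 cannot be satisfied by any choice of tags from the lexicon.
So there is no consistent tagging.

NO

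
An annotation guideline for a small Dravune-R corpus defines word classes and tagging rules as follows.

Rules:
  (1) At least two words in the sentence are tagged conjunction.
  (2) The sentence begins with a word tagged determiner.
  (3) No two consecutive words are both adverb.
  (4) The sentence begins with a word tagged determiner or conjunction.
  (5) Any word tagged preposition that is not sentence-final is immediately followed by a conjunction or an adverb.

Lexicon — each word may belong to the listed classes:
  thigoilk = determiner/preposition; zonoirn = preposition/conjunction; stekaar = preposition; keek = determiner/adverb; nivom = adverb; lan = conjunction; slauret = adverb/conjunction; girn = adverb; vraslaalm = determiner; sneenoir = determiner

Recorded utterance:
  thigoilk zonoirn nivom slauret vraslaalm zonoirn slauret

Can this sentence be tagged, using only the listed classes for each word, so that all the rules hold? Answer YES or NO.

Candidates per position — 1:thigoilk {determiner,preposition}; 2:zonoirn {preposition,conjunction}; 3:nivom {adverb}; 4:slauret {adverb,conjunction}; 5:vraslaalm {determiner}; 6:zonoirn {preposition,conjunction}; 7:slauret {adverb,conjunction}.
One satisfying assignment: determiner preposition adverb conjunction determiner conjunction adverb.
Checking: rule 1 ✓; rule 2 ✓; rule 3 ✓; rule 4 ✓; rule 5 ✓.

YES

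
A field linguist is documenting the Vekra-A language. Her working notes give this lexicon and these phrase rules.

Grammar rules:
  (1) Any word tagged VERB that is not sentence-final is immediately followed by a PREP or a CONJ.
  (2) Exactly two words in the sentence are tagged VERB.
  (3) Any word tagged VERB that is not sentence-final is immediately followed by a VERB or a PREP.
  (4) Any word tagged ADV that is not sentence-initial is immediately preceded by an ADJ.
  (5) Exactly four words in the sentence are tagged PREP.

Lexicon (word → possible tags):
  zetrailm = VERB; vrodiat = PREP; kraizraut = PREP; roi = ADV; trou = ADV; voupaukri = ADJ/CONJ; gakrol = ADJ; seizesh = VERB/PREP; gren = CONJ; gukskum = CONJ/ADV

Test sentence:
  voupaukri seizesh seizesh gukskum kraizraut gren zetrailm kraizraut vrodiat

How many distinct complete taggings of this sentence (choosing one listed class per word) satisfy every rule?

Candidates per position — 1:voupaukri {ADJ,CONJ}; 2:seizesh {VERB,PREP}; 3:seizesh {VERB,PREP}; 4:gukskum {CONJ,ADV}; 5:kraizraut {PREP}; 6:gren {CONJ}; 7:zetrailm {VERB}; 8:kraizraut {PREP}; 9:vrodiat {PREP}.
There are 16 candidate sequences in total.
The sequences that satisfy every rule: ADJ VERB PREP CONJ PREP CONJ VERB PREP PREP; CONJ VERB PREP CONJ PREP CONJ VERB PREP PREP.
Count = 2.

2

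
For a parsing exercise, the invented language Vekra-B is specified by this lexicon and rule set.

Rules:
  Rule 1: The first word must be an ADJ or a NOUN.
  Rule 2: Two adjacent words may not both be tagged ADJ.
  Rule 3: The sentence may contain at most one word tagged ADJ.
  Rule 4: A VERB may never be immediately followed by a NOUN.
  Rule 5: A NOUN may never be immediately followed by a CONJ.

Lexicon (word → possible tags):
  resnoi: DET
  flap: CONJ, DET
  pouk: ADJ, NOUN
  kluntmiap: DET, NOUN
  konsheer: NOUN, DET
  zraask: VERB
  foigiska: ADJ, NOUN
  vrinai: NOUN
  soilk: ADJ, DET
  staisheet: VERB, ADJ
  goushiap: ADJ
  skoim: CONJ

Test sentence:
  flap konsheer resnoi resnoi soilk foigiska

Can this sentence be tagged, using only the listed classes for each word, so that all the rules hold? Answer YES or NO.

Candidates per position — 1:flap {CONJ,DET}; 2:konsheer {NOUN,DET}; 3:resnoi {DET}; 4:resnoi {DET}; 5:soilk {ADJ,DET}; 6:foigiska {ADJ,NOUN}.
Rule 1 cannot be satisfied by any choice of tags from the lexicon.
So there is no consistent tagging.

NO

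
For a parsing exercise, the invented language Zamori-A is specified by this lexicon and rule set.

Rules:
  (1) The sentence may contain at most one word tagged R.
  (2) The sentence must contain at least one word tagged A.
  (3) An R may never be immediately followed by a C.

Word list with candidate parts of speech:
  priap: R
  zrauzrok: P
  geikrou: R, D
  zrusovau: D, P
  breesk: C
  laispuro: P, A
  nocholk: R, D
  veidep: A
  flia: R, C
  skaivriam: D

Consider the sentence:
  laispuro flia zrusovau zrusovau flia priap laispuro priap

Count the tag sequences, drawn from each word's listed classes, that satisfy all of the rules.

0

Candidates per position — 1:laispuro {P,A}; 2:flia {R,C}; 3:zrusovau {D,P}; 4:zrusovau {D,P}; 5:flia {R,C}; 6:priap {R}; 7:laispuro {P,A}; 8:priap {R}.
There are 64 candidate sequences in total.
Rule 1 cannot be satisfied by any choice of tags from the lexicon.
So there is no consistent tagging.
Count = 0.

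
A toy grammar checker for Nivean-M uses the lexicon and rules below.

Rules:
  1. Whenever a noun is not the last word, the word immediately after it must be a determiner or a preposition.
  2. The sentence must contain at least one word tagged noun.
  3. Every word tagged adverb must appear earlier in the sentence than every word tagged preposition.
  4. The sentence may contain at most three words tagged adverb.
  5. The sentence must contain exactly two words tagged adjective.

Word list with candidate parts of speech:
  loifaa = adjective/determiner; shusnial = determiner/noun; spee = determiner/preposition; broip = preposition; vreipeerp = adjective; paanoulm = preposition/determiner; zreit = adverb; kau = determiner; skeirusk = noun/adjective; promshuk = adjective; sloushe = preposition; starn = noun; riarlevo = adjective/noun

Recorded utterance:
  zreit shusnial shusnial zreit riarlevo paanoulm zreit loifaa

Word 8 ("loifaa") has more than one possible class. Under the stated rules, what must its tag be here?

Candidates per position — 1:zreit {adverb}; 2:shusnial {determiner,noun}; 3:shusnial {determiner,noun}; 4:zreit {adverb}; 5:riarlevo {adjective,noun}; 6:paanoulm {preposition,determiner}; 7:zreit {adverb}; 8:loifaa {adjective,determiner}.
Position 3: tagging it noun would leave rule 1 unsatisfiable, so it must be determiner.
Position 5: tagging it noun would leave rule 5 unsatisfiable, so it must be adjective.
Position 6: tagging it preposition would leave rule 3 unsatisfiable, so it must be determiner.
Position 8: tagging it determiner would leave rule 5 unsatisfiable, so it must be adjective.
Position 2: tagging it determiner would leave rule 2 unsatisfiable, so it must be noun.
The unique satisfying tagging is: adverb noun determiner adverb adjective determiner adverb adjective.
Rule-by-rule: rule 1 ✓; rule 2 ✓; rule 3 ✓; rule 4 ✓; rule 5 ✓.

adjective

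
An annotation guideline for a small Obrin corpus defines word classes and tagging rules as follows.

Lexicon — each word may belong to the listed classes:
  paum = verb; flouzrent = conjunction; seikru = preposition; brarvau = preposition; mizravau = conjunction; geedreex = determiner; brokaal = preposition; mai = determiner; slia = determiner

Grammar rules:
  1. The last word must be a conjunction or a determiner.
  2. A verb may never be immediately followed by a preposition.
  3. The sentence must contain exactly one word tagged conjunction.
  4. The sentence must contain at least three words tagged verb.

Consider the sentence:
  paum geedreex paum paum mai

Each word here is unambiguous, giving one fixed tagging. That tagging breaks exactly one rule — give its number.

Fixed tagging: verb determiner verb verb determiner.
Checking each rule: R1 holds, R2 holds, R3 violated, R4 holds.
Only rule 3 fails.

3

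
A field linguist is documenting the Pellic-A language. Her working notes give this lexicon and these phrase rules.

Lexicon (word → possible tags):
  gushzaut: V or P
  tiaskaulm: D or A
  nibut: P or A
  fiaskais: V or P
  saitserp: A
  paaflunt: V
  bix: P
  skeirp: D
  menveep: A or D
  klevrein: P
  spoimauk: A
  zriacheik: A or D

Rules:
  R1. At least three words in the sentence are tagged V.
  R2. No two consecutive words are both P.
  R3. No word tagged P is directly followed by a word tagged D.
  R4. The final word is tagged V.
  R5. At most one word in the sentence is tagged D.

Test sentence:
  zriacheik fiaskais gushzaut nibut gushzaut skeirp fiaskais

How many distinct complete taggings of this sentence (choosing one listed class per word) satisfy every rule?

Candidates per position — 1:zriacheik {A,D}; 2:fiaskais {V,P}; 3:gushzaut {V,P}; 4:nibut {P,A}; 5:gushzaut {V,P}; 6:skeirp {D}; 7:fiaskais {V,P}.
There are 64 candidate sequences in total.
The sequences that satisfy every rule: A V V P V D V; A V V A V D V; A V P A V D V; A P V P V D V; A P V A V D V.
Count = 5.

5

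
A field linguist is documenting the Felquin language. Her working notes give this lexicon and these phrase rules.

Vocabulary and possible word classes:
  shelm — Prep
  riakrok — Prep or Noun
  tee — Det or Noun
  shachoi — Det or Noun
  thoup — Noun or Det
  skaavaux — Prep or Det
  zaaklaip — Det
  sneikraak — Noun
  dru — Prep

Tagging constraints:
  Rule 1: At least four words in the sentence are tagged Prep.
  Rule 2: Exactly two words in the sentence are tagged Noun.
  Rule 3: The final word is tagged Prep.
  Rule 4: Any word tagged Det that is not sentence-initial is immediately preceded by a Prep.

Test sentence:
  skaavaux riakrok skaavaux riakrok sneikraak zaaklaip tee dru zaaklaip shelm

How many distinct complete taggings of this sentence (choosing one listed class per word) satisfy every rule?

Candidates per position — 1:skaavaux {Prep,Det}; 2:riakrok {Prep,Noun}; 3:skaavaux {Prep,Det}; 4:riakrok {Prep,Noun}; 5:sneikraak {Noun}; 6:zaaklaip {Det}; 7:tee {Det,Noun}; 8:dru {Prep}; 9:zaaklaip {Det}; 10:shelm {Prep}.
There are 32 candidate sequences in total.
Rule 4 cannot be satisfied by any choice of tags from the lexicon.
So there is no consistent tagging.
Count = 0.

0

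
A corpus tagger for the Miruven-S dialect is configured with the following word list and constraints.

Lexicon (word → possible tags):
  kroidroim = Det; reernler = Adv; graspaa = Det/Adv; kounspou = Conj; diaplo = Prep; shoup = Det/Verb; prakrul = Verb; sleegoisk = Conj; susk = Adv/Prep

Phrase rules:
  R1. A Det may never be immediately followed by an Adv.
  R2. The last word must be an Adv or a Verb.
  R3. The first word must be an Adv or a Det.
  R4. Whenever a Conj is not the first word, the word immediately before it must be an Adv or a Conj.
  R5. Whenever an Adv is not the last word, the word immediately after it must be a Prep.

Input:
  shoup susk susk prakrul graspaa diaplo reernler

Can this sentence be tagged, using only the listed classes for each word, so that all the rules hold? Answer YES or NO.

Candidates per position — 1:shoup {Det,Verb}; 2:susk {Adv,Prep}; 3:susk {Adv,Prep}; 4:prakrul {Verb}; 5:graspaa {Det,Adv}; 6:diaplo {Prep}; 7:reernler {Adv}.
One satisfying assignment: Det Prep Prep Verb Det Prep Adv.
Verifying each rule — rule 1 ok; rule 2 ok; rule 3 ok; rule 4 ok; rule 5 ok.

YES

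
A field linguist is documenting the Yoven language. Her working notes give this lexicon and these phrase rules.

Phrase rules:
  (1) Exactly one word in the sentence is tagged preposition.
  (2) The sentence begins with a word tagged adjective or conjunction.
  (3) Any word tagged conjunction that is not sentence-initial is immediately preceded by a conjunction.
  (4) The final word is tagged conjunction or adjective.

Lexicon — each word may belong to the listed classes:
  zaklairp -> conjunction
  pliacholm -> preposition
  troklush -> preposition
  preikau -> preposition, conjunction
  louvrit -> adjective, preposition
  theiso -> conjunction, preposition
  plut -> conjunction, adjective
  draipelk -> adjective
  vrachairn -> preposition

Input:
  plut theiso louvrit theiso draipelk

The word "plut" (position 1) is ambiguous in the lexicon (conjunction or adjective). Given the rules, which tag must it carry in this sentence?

conjunction

Candidates per position — 1:plut {conjunction,adjective}; 2:theiso {conjunction,preposition}; 3:louvrit {adjective,preposition}; 4:theiso {conjunction,preposition}; 5:draipelk {adjective}.
Position 4: conjunction is ruled out by rule 3; that leaves preposition.
Position 2: preposition is ruled out by rule 1; that leaves conjunction.
Position 3: preposition is ruled out by rule 1; that leaves adjective.
Position 1: adjective is ruled out by rule 3; that leaves conjunction.
The unique satisfying tagging is: conjunction conjunction adjective preposition adjective.
Check: rule 1 ✓; rule 2 ✓; rule 3 ✓; rule 4 ✓.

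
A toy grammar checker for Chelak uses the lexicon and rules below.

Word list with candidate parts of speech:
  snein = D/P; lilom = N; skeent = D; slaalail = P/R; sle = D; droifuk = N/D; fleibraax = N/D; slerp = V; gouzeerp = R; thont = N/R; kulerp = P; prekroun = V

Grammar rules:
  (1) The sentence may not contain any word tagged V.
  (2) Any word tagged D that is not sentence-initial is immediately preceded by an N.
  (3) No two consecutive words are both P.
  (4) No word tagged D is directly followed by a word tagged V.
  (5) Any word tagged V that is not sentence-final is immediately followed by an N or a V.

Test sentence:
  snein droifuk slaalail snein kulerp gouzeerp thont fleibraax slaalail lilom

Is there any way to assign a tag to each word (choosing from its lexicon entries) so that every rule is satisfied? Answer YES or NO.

NO

Candidates per position — 1:snein {D,P}; 2:droifuk {N,D}; 3:slaalail {P,R}; 4:snein {D,P}; 5:kulerp {P}; 6:gouzeerp {R}; 7:thont {N,R}; 8:fleibraax {N,D}; 9:slaalail {P,R}; 10:lilom {N}.
Every candidate sequence violates at least one rule; no consistent tagging exists.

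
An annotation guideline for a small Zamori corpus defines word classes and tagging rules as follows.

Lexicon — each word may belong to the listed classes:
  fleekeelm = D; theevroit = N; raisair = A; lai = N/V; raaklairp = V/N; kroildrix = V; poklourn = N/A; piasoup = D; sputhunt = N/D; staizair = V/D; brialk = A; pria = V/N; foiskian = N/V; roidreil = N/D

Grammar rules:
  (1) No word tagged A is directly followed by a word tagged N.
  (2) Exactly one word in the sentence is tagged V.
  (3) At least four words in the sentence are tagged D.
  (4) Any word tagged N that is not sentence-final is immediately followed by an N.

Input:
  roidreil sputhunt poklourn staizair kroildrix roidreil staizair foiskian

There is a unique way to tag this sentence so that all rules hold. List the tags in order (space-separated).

Candidates per position — 1:roidreil {N,D}; 2:sputhunt {N,D}; 3:poklourn {N,A}; 4:staizair {V,D}; 5:kroildrix {V}; 6:roidreil {N,D}; 7:staizair {V,D}; 8:foiskian {N,V}.
Word 1 cannot be N — rule 4 would then fail for every completion. It is D.
Word 2 cannot be N — rule 4 would then fail for every completion. It is D.
Word 3 cannot be N — rule 4 would then fail for every completion. It is A.
Word 4 cannot be V — rule 2 would then fail for every completion. It is D.
Word 6 cannot be N — rule 4 would then fail for every completion. It is D.
Word 7 cannot be V — rule 2 would then fail for every completion. It is D.
Word 8 cannot be V — rule 2 would then fail for every completion. It is N.
The unique satisfying tagging is: D D A D V D D N.
Verifying each rule — rule 1 ✓; rule 2 ✓; rule 3 ✓; rule 4 ✓.

D D A D V D D N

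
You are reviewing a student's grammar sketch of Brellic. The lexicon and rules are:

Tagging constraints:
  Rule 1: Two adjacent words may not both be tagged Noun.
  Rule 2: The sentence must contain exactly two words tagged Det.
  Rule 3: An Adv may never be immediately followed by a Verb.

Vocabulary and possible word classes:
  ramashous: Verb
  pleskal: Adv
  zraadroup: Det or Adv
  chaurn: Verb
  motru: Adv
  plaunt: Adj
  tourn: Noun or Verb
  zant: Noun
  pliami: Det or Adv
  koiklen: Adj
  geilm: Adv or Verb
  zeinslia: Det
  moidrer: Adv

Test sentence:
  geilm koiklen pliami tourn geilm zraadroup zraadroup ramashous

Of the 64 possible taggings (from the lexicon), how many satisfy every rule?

12

Candidates per position — 1:geilm {Adv,Verb}; 2:koiklen {Adj}; 3:pliami {Det,Adv}; 4:tourn {Noun,Verb}; 5:geilm {Adv,Verb}; 6:zraadroup {Det,Adv}; 7:zraadroup {Det,Adv}; 8:ramashous {Verb}.
There are 64 candidate sequences in total.
Checking each against the rules leaves 12 sequences.
Count = 12.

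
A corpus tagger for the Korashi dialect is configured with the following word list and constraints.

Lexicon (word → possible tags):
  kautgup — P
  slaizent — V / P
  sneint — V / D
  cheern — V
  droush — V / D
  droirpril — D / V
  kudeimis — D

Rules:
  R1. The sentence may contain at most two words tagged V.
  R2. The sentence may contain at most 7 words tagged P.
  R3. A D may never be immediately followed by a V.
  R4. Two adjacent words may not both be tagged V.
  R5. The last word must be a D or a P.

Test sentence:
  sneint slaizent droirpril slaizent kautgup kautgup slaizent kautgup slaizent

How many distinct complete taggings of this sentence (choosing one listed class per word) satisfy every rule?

Candidates per position — 1:sneint {V,D}; 2:slaizent {V,P}; 3:droirpril {D,V}; 4:slaizent {V,P}; 5:kautgup {P}; 6:kautgup {P}; 7:slaizent {V,P}; 8:kautgup {P}; 9:slaizent {V,P}.
There are 64 candidate sequences in total.
Checking each against the rules leaves 7 sequences.
Count = 7.

7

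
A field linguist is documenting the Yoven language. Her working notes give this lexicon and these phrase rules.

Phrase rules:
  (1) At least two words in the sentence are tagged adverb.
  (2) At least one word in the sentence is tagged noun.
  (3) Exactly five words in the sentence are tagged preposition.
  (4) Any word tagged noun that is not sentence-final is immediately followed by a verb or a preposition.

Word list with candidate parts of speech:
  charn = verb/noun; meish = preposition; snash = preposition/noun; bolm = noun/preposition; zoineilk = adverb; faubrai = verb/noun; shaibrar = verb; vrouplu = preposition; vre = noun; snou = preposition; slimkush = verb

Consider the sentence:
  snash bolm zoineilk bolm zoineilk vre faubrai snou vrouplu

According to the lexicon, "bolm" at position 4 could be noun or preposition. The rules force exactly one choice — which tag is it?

Candidates per position — 1:snash {preposition,noun}; 2:bolm {noun,preposition}; 3:zoineilk {adverb}; 4:bolm {noun,preposition}; 5:zoineilk {adverb}; 6:vre {noun}; 7:faubrai {verb,noun}; 8:snou {preposition}; 9:vrouplu {preposition}.
Position 1: noun is ruled out by rule 3; that leaves preposition.
Position 2: noun is ruled out by rule 3; that leaves preposition.
Position 4: noun is ruled out by rule 3; that leaves preposition.
Position 7: noun is ruled out by rule 4; that leaves verb.
So the tagging must be: preposition preposition adverb preposition adverb noun verb preposition preposition.
Checking: rule 1 satisfied; rule 2 satisfied; rule 3 satisfied; rule 4 satisfied.

preposition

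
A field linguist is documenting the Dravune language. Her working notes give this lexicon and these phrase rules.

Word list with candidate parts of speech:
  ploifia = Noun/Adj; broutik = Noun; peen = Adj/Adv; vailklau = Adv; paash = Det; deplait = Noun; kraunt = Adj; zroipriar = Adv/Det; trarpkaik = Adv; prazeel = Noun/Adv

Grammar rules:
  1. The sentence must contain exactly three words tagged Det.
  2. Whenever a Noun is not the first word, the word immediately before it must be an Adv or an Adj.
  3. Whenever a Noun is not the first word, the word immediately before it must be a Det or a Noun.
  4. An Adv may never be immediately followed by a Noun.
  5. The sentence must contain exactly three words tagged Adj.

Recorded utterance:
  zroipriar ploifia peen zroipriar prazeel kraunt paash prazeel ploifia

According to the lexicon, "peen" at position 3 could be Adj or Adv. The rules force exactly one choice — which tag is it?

Adv

Candidates per position — 1:zroipriar {Adv,Det}; 2:ploifia {Noun,Adj}; 3:peen {Adj,Adv}; 4:zroipriar {Adv,Det}; 5:prazeel {Noun,Adv}; 6:kraunt {Adj}; 7:paash {Det}; 8:prazeel {Noun,Adv}; 9:ploifia {Noun,Adj}.
Word 1 cannot be Adv — rule 1 would then fail for every completion. It is Det.
Word 2 cannot be Noun — rule 2 would then fail for every completion. It is Adj.
Word 4 cannot be Adv — rule 1 would then fail for every completion. It is Det.
Word 5 cannot be Noun — rule 2 would then fail for every completion. It is Adv.
Word 8 cannot be Noun — rule 2 would then fail for every completion. It is Adv.
Word 9 cannot be Noun — rule 3 would then fail for every completion. It is Adj.
Word 3 cannot be Adj — rule 5 would then fail for every completion. It is Adv.
The unique satisfying tagging is: Det Adj Adv Det Adv Adj Det Adv Adj.
Rule-by-rule: rule 1 ✓; rule 2 ✓; rule 3 ✓; rule 4 ✓; rule 5 ✓.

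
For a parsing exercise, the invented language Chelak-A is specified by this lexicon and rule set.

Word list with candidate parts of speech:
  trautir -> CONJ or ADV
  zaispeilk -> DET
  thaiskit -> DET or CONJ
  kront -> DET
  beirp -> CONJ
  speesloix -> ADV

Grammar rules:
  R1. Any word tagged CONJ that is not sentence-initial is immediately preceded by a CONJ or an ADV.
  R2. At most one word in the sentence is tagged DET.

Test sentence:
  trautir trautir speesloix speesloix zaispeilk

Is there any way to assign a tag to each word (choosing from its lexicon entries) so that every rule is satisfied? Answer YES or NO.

Candidates per position — 1:trautir {CONJ,ADV}; 2:trautir {CONJ,ADV}; 3:speesloix {ADV}; 4:speesloix {ADV}; 5:zaispeilk {DET}.
One satisfying assignment: CONJ ADV ADV ADV DET.
Checking: rule 1 holds; rule 2 holds.

YES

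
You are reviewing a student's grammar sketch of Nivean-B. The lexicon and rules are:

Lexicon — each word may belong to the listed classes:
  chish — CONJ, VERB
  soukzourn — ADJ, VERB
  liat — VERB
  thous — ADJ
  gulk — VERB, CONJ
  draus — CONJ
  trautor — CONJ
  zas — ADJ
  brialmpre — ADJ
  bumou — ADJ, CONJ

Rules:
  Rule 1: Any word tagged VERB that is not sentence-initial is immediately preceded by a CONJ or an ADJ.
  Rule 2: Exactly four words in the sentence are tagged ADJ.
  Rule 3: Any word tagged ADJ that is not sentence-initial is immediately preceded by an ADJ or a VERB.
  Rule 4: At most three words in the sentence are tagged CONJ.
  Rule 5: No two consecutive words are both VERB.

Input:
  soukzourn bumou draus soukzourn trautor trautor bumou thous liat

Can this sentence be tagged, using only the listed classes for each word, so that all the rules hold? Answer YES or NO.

Candidates per position — 1:soukzourn {ADJ,VERB}; 2:bumou {ADJ,CONJ}; 3:draus {CONJ}; 4:soukzourn {ADJ,VERB}; 5:trautor {CONJ}; 6:trautor {CONJ}; 7:bumou {ADJ,CONJ}; 8:thous {ADJ}; 9:liat {VERB}.
Rule 3 cannot be satisfied by any choice of tags from the lexicon.
So there is no consistent tagging.

NO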